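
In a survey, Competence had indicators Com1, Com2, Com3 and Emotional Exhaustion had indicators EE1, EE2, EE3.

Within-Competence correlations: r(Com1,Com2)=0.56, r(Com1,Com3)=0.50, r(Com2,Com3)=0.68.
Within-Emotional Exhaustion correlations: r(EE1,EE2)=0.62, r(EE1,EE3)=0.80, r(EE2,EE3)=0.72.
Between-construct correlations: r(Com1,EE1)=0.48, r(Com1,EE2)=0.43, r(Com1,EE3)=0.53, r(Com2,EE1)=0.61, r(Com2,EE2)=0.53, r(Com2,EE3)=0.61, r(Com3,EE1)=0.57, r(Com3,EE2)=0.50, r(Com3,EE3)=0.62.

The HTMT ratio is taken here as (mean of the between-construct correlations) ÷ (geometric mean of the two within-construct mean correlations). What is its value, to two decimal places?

Mean between = 4.88/9 = 0.5422.
Mean within-Com = 1.74/3 = 0.5800; mean within-EE = 2.14/3 = 0.7133.
Geometric mean = √(0.5800 × 0.7133) = 0.6432.
HTMT = 0.5422 / 0.6432 = 0.84.

0.84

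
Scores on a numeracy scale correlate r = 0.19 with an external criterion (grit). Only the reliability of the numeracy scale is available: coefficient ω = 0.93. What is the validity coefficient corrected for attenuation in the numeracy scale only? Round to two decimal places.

0.20

Single correction: r_c = r_obs / √r_xx = 0.19 / √0.93 = 0.19 / 0.9644 ≈ 0.20.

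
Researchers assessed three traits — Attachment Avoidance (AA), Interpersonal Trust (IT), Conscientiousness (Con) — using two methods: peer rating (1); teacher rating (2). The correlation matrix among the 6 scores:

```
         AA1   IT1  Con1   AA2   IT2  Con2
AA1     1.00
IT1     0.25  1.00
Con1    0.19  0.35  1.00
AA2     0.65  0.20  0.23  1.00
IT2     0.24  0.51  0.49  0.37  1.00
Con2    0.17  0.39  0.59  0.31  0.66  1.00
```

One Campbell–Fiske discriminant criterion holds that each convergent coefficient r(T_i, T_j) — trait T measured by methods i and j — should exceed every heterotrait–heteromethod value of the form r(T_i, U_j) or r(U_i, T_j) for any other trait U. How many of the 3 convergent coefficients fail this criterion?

0

Each convergent coefficient versus the relevant comparison correlations:
AA (methods 1·2): 0.65 vs {0.24, 0.20, 0.17, 0.23} → pass.
IT (methods 1·2): 0.51 vs {0.20, 0.24, 0.39, 0.49} → pass.
Con (methods 1·2): 0.59 vs {0.23, 0.17, 0.49, 0.39} → pass.
0 of 3 fail.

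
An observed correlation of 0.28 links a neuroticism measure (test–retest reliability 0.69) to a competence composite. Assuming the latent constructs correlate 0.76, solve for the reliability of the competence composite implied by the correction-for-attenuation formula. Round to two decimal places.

0.20

r_true = r_obs / √(r_xx · r_yy) ⇒ 0.76 = 0.28 / √(0.69 · r_yy).
√(0.69 · r_yy) = 0.28 / 0.76 = 0.3684; 0.69 · r_yy = 0.1357; r_yy = 0.1357 / 0.69 ≈ 0.20.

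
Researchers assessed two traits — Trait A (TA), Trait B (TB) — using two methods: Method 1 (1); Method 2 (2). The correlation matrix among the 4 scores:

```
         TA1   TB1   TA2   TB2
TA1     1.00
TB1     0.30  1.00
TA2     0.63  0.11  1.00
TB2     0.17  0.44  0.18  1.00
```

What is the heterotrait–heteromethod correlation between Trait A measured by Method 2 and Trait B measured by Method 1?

Different traits and methods: r(TA2, TB1) = 0.11.

0.11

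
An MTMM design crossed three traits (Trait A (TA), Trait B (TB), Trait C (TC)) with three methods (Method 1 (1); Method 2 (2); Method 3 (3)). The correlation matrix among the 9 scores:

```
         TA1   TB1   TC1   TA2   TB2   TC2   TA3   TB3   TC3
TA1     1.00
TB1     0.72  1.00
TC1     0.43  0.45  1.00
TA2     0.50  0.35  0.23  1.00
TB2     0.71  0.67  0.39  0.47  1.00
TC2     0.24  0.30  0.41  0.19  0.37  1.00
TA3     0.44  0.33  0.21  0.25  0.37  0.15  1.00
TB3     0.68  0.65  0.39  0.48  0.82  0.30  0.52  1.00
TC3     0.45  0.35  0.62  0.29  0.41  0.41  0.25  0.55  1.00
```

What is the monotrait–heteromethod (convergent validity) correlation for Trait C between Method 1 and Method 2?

Same trait (TC), different methods: r(TC1, TC2) = 0.41.

0.41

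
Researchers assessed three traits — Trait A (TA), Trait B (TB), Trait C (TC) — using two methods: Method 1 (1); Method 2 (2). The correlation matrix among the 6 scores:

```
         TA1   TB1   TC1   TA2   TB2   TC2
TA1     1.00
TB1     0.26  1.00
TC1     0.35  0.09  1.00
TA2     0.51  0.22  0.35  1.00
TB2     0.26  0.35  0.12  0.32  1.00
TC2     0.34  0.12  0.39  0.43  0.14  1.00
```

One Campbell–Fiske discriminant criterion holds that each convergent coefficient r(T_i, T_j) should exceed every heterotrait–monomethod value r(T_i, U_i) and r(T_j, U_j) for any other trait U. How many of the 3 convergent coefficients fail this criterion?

Convergent coefficients and their comparison sets:
TA (methods 1·2): 0.51 vs {0.26, 0.32, 0.35, 0.43} → pass.
TB (methods 1·2): 0.35 vs {0.26, 0.32, 0.09, 0.14} → pass.
TC (methods 1·2): 0.39 vs {0.35, 0.43, 0.09, 0.14} → fail.
1 of 3 fail.

1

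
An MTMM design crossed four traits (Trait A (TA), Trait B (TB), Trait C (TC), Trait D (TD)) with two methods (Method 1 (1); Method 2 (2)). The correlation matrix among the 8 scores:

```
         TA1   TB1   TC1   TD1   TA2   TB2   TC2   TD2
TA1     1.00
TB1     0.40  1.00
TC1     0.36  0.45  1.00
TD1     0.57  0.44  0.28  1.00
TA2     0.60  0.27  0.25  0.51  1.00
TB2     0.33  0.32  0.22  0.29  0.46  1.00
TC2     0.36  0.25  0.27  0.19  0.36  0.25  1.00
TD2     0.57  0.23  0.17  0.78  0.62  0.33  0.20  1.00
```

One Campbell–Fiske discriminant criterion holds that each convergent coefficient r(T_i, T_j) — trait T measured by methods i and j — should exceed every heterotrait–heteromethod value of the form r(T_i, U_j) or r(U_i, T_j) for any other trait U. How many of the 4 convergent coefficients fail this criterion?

Convergent coefficients and their comparison sets:
TA (methods 1·2): 0.60 vs {0.33, 0.27, 0.36, 0.25, 0.57, 0.51} → pass.
TB (methods 1·2): 0.32 vs {0.27, 0.33, 0.25, 0.22, 0.23, 0.29} → fail.
TC (methods 1·2): 0.27 vs {0.25, 0.36, 0.22, 0.25, 0.17, 0.19} → fail.
TD (methods 1·2): 0.78 vs {0.51, 0.57, 0.29, 0.23, 0.19, 0.17} → pass.
2 of 4 fail.

2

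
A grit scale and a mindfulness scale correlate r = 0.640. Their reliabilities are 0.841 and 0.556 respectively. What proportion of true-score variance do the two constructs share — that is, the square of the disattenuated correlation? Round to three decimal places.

0.876

Disattenuated r = 0.640 / √(0.841 × 0.556) = 0.640 / 0.6838 = 0.9359.
Shared true-score variance = 0.9359² = 0.8759 ≈ 0.876.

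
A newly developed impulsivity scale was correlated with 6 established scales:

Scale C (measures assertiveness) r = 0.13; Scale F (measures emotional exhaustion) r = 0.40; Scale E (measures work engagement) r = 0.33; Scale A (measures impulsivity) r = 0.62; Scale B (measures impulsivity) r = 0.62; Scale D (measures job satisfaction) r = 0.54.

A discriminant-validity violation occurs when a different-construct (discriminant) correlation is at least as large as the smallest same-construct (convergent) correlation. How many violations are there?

0

Convergent (same construct = impulsivity): Scale A, Scale B.
Smallest convergent = 0.62. Discriminant values: 0.13, 0.40, 0.33, 0.54; count ≥ 0.62 → 0.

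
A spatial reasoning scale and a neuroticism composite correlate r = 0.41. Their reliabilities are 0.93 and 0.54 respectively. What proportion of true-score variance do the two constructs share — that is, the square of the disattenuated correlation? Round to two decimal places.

Disattenuated r = 0.41 / √(0.93 × 0.54) = 0.41 / 0.7087 = 0.5785.
Shared true-score variance = 0.5785² = 0.3347 ≈ 0.33.

0.33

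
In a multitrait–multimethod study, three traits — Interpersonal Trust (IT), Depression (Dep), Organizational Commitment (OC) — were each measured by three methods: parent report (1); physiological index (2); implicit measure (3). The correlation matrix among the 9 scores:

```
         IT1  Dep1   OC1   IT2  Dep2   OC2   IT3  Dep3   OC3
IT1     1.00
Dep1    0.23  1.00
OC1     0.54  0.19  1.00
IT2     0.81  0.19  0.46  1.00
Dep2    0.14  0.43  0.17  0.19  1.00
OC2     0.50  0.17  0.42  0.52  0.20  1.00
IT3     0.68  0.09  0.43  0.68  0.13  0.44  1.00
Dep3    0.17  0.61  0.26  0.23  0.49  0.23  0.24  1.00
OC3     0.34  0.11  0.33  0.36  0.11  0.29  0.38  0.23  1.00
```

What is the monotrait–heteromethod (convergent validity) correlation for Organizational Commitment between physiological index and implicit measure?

0.29

Same trait (OC), different methods: r(OC2, OC3) = 0.29.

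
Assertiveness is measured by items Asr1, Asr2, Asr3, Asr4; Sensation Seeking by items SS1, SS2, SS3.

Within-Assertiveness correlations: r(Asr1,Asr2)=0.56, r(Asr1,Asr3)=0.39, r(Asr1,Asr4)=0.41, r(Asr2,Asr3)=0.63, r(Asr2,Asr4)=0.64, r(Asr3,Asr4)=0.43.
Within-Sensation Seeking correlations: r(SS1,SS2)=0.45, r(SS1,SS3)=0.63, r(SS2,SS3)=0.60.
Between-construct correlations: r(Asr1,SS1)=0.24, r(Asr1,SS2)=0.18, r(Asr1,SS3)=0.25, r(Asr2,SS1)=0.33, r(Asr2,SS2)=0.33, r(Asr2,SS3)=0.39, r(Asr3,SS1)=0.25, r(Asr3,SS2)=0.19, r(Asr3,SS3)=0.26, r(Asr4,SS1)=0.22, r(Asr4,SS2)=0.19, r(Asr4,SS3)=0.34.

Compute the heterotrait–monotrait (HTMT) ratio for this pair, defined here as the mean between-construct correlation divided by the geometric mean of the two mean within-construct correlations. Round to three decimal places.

Mean heterotrait r = 3.17/12 = 0.2642.
Mean within-Asr = 3.06/6 = 0.5100; mean within-SS = 1.68/3 = 0.5600.
Geometric mean = √(0.5100 × 0.5600) = 0.5344.
HTMT = 0.2642 / 0.5344 = 0.494.

0.494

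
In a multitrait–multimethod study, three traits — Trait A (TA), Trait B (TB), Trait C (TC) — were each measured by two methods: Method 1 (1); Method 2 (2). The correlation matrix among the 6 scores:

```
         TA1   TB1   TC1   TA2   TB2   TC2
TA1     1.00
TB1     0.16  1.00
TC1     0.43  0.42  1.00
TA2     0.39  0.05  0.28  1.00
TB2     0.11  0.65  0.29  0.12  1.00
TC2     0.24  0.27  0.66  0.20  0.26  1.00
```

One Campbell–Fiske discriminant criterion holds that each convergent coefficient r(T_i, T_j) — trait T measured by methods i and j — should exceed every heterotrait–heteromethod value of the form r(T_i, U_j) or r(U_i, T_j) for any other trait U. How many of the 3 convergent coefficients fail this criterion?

Checking each validity diagonal entry against its comparison values:
TA (methods 1·2): 0.39 vs {0.11, 0.05, 0.24, 0.28} → pass.
TB (methods 1·2): 0.65 vs {0.05, 0.11, 0.27, 0.29} → pass.
TC (methods 1·2): 0.66 vs {0.28, 0.24, 0.29, 0.27} → pass.
0 of 3 fail.

0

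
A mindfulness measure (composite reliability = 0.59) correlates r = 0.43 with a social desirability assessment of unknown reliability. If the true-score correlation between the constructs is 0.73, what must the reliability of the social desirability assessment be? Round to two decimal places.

0.59

r_true = r_obs / √(r_xx · r_yy) ⇒ 0.73 = 0.43 / √(0.59 · r_yy).
√(0.59 · r_yy) = 0.43 / 0.73 = 0.5890; 0.59 · r_yy = 0.3469; r_yy = 0.3469 / 0.59 ≈ 0.59.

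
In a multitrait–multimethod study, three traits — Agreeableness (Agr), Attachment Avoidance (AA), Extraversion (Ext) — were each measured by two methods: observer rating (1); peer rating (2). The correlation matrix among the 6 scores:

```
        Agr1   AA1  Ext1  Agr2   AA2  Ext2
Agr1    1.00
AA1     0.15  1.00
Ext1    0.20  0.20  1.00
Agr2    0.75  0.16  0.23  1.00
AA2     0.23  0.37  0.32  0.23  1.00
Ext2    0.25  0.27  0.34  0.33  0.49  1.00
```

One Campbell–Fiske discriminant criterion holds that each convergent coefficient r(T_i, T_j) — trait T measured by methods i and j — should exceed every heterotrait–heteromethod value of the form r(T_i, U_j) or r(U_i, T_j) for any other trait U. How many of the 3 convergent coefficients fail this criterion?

Each convergent coefficient versus the relevant comparison correlations:
Agr (methods 1·2): 0.75 vs {0.23, 0.16, 0.25, 0.23} → pass.
AA (methods 1·2): 0.37 vs {0.16, 0.23, 0.27, 0.32} → pass.
Ext (methods 1·2): 0.34 vs {0.23, 0.25, 0.32, 0.27} → pass.
0 of 3 fail.

0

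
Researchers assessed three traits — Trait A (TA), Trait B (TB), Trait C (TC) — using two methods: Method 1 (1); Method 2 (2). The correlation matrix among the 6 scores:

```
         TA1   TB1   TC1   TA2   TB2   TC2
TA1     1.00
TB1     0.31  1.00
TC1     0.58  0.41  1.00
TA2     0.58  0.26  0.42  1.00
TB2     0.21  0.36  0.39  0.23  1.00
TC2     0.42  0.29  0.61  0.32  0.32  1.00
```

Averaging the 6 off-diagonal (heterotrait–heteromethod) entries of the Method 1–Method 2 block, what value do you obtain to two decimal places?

HTHM values (method 1 × method 2): 0.21, 0.42, 0.26, 0.29, 0.42, 0.39; mean = 1.99/6 = 0.33.

0.33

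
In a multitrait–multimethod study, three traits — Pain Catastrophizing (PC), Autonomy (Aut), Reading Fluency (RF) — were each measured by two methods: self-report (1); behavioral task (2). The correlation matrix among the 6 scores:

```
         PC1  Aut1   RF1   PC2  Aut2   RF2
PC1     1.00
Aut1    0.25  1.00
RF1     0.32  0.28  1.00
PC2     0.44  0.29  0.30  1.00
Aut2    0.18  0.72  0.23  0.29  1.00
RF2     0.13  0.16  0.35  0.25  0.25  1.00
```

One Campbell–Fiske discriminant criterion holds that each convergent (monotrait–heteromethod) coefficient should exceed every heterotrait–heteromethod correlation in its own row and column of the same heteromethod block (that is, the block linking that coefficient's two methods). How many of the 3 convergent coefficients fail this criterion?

0

Convergent coefficients and their comparison sets:
PC (methods 1·2): 0.44 vs {0.18, 0.29, 0.13, 0.30} → pass.
Aut (methods 1·2): 0.72 vs {0.29, 0.18, 0.16, 0.23} → pass.
RF (methods 1·2): 0.35 vs {0.30, 0.13, 0.23, 0.16} → pass.
0 of 3 fail.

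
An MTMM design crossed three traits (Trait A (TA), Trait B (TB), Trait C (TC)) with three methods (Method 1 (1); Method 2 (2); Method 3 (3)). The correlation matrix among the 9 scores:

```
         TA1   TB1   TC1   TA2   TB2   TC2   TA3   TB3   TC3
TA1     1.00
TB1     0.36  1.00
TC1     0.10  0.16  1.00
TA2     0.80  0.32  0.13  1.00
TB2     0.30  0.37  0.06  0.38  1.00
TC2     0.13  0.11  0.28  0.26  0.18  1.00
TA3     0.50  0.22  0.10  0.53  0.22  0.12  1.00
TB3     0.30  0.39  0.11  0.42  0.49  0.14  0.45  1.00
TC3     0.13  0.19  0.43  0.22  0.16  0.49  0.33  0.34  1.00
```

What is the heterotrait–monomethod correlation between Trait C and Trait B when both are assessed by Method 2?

Different traits, same method: r(TC2, TB2) = 0.18.

0.18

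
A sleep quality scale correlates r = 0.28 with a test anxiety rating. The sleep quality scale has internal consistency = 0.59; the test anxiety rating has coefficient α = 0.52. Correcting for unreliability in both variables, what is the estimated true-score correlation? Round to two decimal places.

0.51

r_true = r_obs / √(r_xx · r_yy) = 0.28 / √(0.59 × 0.52) = 0.28 / √0.3068 = 0.28 / 0.5539 ≈ 0.51.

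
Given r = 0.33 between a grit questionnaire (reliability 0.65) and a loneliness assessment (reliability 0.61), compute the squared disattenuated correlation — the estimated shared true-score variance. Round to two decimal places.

0.27

Disattenuated r = 0.33 / √(0.65 × 0.61) = 0.33 / 0.6297 = 0.5241.
Shared true-score variance = 0.5241² = 0.2747 ≈ 0.27.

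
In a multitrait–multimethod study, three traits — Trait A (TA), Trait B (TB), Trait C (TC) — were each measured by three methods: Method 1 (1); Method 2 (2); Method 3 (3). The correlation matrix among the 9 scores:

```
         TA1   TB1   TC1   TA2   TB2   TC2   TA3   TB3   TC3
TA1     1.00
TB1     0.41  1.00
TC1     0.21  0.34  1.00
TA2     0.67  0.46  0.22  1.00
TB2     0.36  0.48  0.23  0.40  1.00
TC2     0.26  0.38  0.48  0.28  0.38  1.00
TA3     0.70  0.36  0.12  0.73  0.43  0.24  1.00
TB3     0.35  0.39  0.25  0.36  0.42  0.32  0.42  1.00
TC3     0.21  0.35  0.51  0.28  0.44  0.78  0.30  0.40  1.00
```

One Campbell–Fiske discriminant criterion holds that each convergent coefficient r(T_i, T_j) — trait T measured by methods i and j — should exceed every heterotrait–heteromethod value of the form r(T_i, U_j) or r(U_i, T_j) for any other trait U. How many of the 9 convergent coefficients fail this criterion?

1

Checking each validity diagonal entry against its comparison values:
TA (methods 1·2): 0.67 vs {0.36, 0.46, 0.26, 0.22} → pass.
TA (methods 1·3): 0.70 vs {0.35, 0.36, 0.21, 0.12} → pass.
TA (methods 2·3): 0.73 vs {0.36, 0.43, 0.28, 0.24} → pass.
TB (methods 1·2): 0.48 vs {0.46, 0.36, 0.38, 0.23} → pass.
TB (methods 1·3): 0.39 vs {0.36, 0.35, 0.35, 0.25} → pass.
TB (methods 2·3): 0.42 vs {0.43, 0.36, 0.44, 0.32} → fail.
TC (methods 1·2): 0.48 vs {0.22, 0.26, 0.23, 0.38} → pass.
TC (methods 1·3): 0.51 vs {0.12, 0.21, 0.25, 0.35} → pass.
TC (methods 2·3): 0.78 vs {0.24, 0.28, 0.32, 0.44} → pass.
1 of 9 fail.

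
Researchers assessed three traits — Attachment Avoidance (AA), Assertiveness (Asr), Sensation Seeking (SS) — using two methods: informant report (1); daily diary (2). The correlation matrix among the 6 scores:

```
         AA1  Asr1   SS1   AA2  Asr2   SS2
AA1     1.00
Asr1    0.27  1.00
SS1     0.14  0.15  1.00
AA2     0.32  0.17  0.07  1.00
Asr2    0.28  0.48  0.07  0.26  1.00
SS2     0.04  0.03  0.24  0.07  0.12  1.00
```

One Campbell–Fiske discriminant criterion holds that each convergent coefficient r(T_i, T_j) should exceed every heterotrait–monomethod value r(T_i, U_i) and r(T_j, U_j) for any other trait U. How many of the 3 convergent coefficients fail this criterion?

Each convergent coefficient versus the relevant comparison correlations:
AA (methods 1·2): 0.32 vs {0.27, 0.26, 0.14, 0.07} → pass.
Asr (methods 1·2): 0.48 vs {0.27, 0.26, 0.15, 0.12} → pass.
SS (methods 1·2): 0.24 vs {0.14, 0.07, 0.15, 0.12} → pass.
0 of 3 fail.

0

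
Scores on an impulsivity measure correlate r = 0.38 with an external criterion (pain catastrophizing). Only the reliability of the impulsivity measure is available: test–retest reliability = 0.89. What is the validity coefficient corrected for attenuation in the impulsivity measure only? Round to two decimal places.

Single correction: r_c = r_obs / √r_xx = 0.38 / √0.89 = 0.38 / 0.9434 ≈ 0.40.

0.40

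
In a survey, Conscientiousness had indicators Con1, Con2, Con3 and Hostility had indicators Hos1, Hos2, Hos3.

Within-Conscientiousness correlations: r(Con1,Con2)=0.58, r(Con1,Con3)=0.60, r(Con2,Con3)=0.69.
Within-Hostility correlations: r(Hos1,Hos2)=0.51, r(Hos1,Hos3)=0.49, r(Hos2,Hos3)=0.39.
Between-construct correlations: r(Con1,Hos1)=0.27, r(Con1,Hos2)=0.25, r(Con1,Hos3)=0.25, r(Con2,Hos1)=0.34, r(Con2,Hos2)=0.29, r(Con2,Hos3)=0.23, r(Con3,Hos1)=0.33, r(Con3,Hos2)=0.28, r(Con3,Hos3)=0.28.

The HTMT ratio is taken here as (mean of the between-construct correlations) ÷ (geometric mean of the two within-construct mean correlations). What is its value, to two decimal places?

0.52

Mean between = 2.52/9 = 0.2800.
Mean within-Con = 1.87/3 = 0.6233; mean within-Hos = 1.39/3 = 0.4633.
Geometric mean = √(0.6233 × 0.4633) = 0.5374.
HTMT = 0.2800 / 0.5374 = 0.52.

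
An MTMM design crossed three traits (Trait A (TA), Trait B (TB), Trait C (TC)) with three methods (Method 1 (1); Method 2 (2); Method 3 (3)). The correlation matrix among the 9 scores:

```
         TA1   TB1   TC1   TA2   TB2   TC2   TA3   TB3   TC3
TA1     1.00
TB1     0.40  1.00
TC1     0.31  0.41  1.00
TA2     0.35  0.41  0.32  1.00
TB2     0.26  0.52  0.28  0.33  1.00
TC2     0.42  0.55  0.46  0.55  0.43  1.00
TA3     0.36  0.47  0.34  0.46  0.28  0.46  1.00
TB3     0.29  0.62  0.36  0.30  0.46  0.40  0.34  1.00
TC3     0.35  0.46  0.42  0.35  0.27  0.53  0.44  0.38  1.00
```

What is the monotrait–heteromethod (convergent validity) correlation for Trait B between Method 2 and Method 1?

0.52

Same trait (TB), different methods: r(TB2, TB1) = 0.52.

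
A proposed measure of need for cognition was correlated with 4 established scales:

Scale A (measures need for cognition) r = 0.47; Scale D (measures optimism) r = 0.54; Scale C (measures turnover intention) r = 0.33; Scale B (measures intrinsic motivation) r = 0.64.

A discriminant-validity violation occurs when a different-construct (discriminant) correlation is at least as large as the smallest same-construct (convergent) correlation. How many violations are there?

2

Convergent (same construct = need for cognition): Scale A.
Smallest convergent = 0.47. Discriminant values: 0.54, 0.33, 0.64; count ≥ 0.47 → 2.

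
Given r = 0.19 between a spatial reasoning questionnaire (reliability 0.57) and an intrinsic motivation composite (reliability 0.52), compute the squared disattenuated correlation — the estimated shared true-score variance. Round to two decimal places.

0.12

Disattenuated r = 0.19 / √(0.57 × 0.52) = 0.19 / 0.5444 = 0.3490.
Shared true-score variance = 0.3490² = 0.1218 ≈ 0.12.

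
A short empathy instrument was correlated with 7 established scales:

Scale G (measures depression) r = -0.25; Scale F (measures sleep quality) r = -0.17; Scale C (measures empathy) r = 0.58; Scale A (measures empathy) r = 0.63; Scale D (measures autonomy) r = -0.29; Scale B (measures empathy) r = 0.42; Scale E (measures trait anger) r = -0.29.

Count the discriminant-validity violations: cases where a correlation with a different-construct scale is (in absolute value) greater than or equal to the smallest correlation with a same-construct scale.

Convergent (same construct = empathy): Scale C, Scale A, Scale B.
Smallest convergent = 0.42. Discriminant |r|: 0.25, 0.17, 0.29, 0.29; count ≥ 0.42 → 0.

0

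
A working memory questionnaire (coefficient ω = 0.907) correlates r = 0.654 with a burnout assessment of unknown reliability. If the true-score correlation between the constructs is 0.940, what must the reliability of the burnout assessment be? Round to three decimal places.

0.534

r_true = r_obs / √(r_xx · r_yy) ⇒ 0.940 = 0.654 / √(0.907 · r_yy).
√(0.907 · r_yy) = 0.654 / 0.940 = 0.6957; 0.907 · r_yy = 0.4840; r_yy = 0.4840 / 0.907 ≈ 0.534.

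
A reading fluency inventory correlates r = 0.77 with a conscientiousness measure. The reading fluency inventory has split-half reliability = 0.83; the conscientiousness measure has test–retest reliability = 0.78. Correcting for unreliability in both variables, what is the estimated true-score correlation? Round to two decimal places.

r_true = r_obs / √(r_xx · r_yy) = 0.77 / √(0.83 × 0.78) = 0.77 / √0.6474 = 0.77 / 0.8046 ≈ 0.96.

0.96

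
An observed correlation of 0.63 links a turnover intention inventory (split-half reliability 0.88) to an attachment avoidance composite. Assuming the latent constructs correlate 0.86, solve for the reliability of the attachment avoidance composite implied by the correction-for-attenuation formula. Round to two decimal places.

0.61

r_true = r_obs / √(r_xx · r_yy) ⇒ 0.86 = 0.63 / √(0.88 · r_yy).
√(0.88 · r_yy) = 0.63 / 0.86 = 0.7326; 0.88 · r_yy = 0.5367; r_yy = 0.5367 / 0.88 ≈ 0.61.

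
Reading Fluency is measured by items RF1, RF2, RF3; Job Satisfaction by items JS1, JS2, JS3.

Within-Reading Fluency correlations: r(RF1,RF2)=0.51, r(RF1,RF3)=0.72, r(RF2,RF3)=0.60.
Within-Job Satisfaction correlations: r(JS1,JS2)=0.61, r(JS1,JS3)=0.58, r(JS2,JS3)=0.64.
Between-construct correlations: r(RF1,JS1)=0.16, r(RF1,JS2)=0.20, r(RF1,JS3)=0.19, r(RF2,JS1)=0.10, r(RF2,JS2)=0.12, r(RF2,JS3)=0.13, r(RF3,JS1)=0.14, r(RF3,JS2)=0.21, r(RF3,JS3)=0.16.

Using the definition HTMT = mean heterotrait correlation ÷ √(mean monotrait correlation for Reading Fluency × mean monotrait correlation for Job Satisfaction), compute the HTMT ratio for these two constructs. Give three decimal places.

0.257

Mean between = 1.41/9 = 0.1567.
Mean within-RF = 1.83/3 = 0.6100; mean within-JS = 1.83/3 = 0.6100.
Geometric mean = √(0.6100 × 0.6100) = 0.6100.
HTMT = 0.1567 / 0.6100 = 0.257.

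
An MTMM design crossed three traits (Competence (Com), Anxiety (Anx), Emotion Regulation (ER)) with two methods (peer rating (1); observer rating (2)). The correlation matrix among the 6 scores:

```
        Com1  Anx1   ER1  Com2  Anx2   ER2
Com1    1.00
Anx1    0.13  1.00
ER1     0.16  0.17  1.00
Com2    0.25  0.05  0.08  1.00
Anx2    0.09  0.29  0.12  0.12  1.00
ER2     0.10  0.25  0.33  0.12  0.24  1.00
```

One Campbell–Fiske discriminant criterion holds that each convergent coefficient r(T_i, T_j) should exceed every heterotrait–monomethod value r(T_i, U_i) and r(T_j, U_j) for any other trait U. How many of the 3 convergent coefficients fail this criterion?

Each convergent coefficient versus the relevant comparison correlations:
Com (methods 1·2): 0.25 vs {0.13, 0.12, 0.16, 0.12} → pass.
Anx (methods 1·2): 0.29 vs {0.13, 0.12, 0.17, 0.24} → pass.
ER (methods 1·2): 0.33 vs {0.16, 0.12, 0.17, 0.24} → pass.
0 of 3 fail.

0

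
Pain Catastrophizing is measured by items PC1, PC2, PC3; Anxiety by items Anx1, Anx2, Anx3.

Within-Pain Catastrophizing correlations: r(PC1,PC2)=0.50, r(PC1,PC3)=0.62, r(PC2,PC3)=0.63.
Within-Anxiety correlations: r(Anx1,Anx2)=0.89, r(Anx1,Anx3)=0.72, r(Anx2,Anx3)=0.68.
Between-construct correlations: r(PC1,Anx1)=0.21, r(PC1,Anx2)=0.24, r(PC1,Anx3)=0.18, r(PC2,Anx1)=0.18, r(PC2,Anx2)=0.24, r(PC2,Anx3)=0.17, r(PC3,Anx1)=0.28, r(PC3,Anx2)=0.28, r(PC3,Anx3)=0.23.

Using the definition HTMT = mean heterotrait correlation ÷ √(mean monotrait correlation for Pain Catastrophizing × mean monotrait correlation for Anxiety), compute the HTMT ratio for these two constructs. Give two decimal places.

0.33

Between-construct mean = 2.01/9 = 0.2233.
Mean within-PC = 1.75/3 = 0.5833; mean within-Anx = 2.29/3 = 0.7633.
Geometric mean = √(0.5833 × 0.7633) = 0.6673.
HTMT = 0.2233 / 0.6673 = 0.33.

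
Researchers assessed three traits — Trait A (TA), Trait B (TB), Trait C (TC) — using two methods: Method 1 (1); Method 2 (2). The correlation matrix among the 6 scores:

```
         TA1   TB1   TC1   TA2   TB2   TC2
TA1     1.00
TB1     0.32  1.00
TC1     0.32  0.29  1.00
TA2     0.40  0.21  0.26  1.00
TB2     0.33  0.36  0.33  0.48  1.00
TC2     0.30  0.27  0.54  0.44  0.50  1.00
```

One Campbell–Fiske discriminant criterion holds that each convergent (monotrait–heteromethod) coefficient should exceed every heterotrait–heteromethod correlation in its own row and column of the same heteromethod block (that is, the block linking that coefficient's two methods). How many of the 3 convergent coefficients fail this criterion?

Checking each validity diagonal entry against its comparison values:
TA (methods 1·2): 0.40 vs {0.33, 0.21, 0.30, 0.26} → pass.
TB (methods 1·2): 0.36 vs {0.21, 0.33, 0.27, 0.33} → pass.
TC (methods 1·2): 0.54 vs {0.26, 0.30, 0.33, 0.27} → pass.
0 of 3 fail.

0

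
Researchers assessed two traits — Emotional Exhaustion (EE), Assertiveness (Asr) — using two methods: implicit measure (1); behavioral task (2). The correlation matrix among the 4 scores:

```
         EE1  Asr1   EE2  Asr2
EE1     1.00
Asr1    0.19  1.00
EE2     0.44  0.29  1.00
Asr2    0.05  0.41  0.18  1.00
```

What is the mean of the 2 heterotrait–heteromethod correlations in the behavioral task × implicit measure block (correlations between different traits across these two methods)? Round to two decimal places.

0.17

HTHM values (method 2 × method 1): 0.29, 0.05; mean = 0.34/2 = 0.17.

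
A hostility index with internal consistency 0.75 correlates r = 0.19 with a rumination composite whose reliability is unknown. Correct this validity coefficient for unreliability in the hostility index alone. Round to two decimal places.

0.22

Single correction: r_c = r_obs / √r_xx = 0.19 / √0.75 = 0.19 / 0.8660 ≈ 0.22.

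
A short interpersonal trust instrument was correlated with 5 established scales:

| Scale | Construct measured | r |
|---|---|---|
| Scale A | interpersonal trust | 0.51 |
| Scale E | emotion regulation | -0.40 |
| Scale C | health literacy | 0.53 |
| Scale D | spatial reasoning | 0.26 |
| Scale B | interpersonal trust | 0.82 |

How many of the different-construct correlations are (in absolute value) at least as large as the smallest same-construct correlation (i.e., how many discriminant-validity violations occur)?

Convergent (same construct = interpersonal trust): Scale A, Scale B.
Smallest convergent = 0.51. Discriminant |r|: 0.40, 0.53, 0.26; count ≥ 0.51 → 1.

1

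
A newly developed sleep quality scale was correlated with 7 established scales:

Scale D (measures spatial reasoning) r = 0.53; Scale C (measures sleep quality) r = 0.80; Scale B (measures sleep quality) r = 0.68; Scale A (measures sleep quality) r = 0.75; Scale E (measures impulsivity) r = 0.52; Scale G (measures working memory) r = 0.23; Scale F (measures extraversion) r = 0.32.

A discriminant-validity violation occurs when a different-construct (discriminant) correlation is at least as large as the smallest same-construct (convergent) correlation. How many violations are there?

Convergent (same construct = sleep quality): Scale C, Scale B, Scale A.
Smallest convergent = 0.68. Discriminant values: 0.53, 0.52, 0.23, 0.32; count ≥ 0.68 → 0.

0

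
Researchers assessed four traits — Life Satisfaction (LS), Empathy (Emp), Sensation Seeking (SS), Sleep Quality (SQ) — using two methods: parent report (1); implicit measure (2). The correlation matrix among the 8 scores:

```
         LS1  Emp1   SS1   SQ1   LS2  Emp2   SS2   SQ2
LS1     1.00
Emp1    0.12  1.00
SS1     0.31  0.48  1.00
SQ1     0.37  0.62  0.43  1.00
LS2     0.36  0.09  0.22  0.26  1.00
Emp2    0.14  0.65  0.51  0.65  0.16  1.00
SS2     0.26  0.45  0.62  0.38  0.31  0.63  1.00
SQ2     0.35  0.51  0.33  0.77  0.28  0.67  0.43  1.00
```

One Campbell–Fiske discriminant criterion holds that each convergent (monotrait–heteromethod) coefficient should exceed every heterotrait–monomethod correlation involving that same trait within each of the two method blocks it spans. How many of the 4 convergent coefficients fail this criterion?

3

Checking each validity diagonal entry against its comparison values:
LS (methods 1·2): 0.36 vs {0.12, 0.16, 0.31, 0.31, 0.37, 0.28} → fail.
Emp (methods 1·2): 0.65 vs {0.12, 0.16, 0.48, 0.63, 0.62, 0.67} → fail.
SS (methods 1·2): 0.62 vs {0.31, 0.31, 0.48, 0.63, 0.43, 0.43} → fail.
SQ (methods 1·2): 0.77 vs {0.37, 0.28, 0.62, 0.67, 0.43, 0.43} → pass.
3 of 4 fail.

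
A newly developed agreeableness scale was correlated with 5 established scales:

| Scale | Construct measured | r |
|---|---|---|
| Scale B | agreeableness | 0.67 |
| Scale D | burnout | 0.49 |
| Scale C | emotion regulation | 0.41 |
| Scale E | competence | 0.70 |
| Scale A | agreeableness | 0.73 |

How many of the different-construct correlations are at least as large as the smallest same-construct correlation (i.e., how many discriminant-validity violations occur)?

Convergent (same construct = agreeableness): Scale B, Scale A.
Smallest convergent = 0.67. Discriminant values: 0.49, 0.41, 0.70; count ≥ 0.67 → 1.

1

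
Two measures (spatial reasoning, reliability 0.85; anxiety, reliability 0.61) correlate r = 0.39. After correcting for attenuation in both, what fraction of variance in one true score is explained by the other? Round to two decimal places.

0.29

Disattenuated r = 0.39 / √(0.85 × 0.61) = 0.39 / 0.7201 = 0.5416.
Shared true-score variance = 0.5416² = 0.2933 ≈ 0.29.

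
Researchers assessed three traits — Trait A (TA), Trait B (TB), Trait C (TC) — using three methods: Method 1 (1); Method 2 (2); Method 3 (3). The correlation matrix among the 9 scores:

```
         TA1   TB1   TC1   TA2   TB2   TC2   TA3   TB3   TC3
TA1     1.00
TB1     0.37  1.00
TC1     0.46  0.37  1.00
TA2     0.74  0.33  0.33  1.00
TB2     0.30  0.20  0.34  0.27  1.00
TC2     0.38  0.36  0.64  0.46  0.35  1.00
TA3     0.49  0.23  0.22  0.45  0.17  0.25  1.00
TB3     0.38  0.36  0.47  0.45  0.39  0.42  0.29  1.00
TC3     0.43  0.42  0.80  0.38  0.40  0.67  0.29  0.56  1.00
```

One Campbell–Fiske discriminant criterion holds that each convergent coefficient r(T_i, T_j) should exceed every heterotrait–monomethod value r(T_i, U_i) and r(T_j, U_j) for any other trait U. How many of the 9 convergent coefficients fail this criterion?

4

Each convergent coefficient versus the relevant comparison correlations:
TA (methods 1·2): 0.74 vs {0.37, 0.27, 0.46, 0.46} → pass.
TA (methods 1·3): 0.49 vs {0.37, 0.29, 0.46, 0.29} → pass.
TA (methods 2·3): 0.45 vs {0.27, 0.29, 0.46, 0.29} → fail.
TB (methods 1·2): 0.20 vs {0.37, 0.27, 0.37, 0.35} → fail.
TB (methods 1·3): 0.36 vs {0.37, 0.29, 0.37, 0.56} → fail.
TB (methods 2·3): 0.39 vs {0.27, 0.29, 0.35, 0.56} → fail.
TC (methods 1·2): 0.64 vs {0.46, 0.46, 0.37, 0.35} → pass.
TC (methods 1·3): 0.80 vs {0.46, 0.29, 0.37, 0.56} → pass.
TC (methods 2·3): 0.67 vs {0.46, 0.29, 0.35, 0.56} → pass.
4 of 9 fail.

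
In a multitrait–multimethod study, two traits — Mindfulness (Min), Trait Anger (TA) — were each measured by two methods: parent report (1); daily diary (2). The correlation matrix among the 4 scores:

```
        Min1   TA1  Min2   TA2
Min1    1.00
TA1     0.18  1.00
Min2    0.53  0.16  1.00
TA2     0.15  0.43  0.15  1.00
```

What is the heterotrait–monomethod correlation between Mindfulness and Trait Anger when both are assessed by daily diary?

0.15

Different traits, same method: r(Min2, TA2) = 0.15.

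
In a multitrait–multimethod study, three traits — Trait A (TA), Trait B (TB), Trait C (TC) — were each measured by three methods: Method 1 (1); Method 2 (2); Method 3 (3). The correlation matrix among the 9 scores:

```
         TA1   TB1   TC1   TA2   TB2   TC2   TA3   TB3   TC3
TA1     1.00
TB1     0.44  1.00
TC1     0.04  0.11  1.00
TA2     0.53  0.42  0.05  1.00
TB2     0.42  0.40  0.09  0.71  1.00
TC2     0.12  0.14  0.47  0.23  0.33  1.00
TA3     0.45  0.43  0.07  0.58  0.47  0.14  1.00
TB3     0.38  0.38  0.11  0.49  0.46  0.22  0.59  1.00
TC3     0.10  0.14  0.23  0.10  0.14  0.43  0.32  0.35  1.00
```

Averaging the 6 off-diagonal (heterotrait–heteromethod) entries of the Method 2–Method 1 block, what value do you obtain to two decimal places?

HTHM values (method 2 × method 1): 0.42, 0.05, 0.42, 0.09, 0.12, 0.14; mean = 1.24/6 = 0.21.

0.21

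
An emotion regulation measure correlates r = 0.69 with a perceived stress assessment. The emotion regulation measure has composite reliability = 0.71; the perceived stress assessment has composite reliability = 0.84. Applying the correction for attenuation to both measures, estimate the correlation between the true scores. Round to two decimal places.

r_true = r_obs / √(r_xx · r_yy) = 0.69 / √(0.71 × 0.84) = 0.69 / √0.5964 = 0.69 / 0.7723 ≈ 0.89.

0.89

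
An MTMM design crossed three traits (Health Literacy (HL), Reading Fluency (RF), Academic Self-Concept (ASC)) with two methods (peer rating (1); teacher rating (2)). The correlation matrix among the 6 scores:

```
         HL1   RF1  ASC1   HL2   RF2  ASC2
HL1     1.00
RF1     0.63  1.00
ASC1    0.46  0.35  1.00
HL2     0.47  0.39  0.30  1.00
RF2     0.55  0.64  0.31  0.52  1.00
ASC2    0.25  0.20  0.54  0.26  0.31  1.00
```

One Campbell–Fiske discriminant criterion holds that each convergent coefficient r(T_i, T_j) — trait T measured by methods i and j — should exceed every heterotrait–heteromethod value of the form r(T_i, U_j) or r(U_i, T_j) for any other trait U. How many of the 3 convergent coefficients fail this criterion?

1

Each convergent coefficient versus the relevant comparison correlations:
HL (methods 1·2): 0.47 vs {0.55, 0.39, 0.25, 0.30} → fail.
RF (methods 1·2): 0.64 vs {0.39, 0.55, 0.20, 0.31} → pass.
ASC (methods 1·2): 0.54 vs {0.30, 0.25, 0.31, 0.20} → pass.
1 of 3 fail.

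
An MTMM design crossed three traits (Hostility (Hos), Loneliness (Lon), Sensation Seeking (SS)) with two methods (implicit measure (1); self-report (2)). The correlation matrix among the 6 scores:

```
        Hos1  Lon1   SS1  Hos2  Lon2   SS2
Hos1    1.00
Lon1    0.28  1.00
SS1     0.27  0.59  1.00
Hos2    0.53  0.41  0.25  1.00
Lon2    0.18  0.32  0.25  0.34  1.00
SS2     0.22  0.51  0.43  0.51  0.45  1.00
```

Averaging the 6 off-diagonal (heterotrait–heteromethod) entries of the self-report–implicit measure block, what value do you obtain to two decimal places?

HTHM values (method 2 × method 1): 0.41, 0.25, 0.18, 0.25, 0.22, 0.51; mean = 1.82/6 = 0.30.

0.30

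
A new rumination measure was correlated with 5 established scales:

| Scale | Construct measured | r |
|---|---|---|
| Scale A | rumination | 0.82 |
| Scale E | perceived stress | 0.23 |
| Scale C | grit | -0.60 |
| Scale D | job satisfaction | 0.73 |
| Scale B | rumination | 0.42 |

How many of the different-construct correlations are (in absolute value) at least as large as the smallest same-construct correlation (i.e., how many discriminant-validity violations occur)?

Convergent (same construct = rumination): Scale A, Scale B.
Smallest convergent = 0.42. Discriminant |r|: 0.23, 0.60, 0.73; count ≥ 0.42 → 2.

2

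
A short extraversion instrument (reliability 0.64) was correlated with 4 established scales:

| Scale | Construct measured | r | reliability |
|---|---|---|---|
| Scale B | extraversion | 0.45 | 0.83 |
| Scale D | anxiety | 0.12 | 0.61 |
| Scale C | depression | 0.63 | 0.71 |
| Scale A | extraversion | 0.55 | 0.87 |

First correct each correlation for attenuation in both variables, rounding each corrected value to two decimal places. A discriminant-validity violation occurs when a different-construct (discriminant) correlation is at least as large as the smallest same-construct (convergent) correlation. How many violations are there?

1

Disattenuated r (r / √(r_scale · r_new)):
  Scale B (conv): 0.45 / √(0.83·0.64) = 0.62
  Scale D (disc): 0.12 / √(0.61·0.64) = 0.19
  Scale C (disc): 0.63 / √(0.71·0.64) = 0.93
  Scale A (conv): 0.55 / √(0.87·0.64) = 0.74
Smallest convergent = 0.62. Discriminant values: 0.19, 0.93; count ≥ 0.62 → 1.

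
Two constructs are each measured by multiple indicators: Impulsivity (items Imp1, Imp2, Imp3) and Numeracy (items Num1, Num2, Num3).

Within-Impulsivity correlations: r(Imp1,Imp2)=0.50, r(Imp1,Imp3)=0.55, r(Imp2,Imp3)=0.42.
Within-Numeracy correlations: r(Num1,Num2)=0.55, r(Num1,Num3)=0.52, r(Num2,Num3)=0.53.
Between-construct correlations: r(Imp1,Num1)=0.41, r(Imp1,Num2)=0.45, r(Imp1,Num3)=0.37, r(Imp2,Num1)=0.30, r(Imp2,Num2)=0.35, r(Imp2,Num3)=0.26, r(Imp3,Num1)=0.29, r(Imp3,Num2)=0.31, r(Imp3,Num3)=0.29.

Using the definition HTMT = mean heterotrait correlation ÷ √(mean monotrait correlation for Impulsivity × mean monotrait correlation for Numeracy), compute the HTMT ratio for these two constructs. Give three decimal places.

Mean heterotrait r = 3.03/9 = 0.3367.
Mean within-Imp = 1.47/3 = 0.4900; mean within-Num = 1.60/3 = 0.5333.
Geometric mean = √(0.4900 × 0.5333) = 0.5112.
HTMT = 0.3367 / 0.5112 = 0.659.

0.659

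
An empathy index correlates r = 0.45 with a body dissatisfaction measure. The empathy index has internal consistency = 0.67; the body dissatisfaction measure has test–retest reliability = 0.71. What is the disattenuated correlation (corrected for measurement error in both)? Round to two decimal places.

r_true = r_obs / √(r_xx · r_yy) = 0.45 / √(0.67 × 0.71) = 0.45 / √0.4757 = 0.45 / 0.6897 ≈ 0.65.

0.65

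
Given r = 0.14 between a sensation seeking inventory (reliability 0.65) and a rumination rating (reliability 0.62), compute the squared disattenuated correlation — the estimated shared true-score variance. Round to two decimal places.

Disattenuated r = 0.14 / √(0.65 × 0.62) = 0.14 / 0.6348 = 0.2205.
Shared true-score variance = 0.2205² = 0.0486 ≈ 0.05.

0.05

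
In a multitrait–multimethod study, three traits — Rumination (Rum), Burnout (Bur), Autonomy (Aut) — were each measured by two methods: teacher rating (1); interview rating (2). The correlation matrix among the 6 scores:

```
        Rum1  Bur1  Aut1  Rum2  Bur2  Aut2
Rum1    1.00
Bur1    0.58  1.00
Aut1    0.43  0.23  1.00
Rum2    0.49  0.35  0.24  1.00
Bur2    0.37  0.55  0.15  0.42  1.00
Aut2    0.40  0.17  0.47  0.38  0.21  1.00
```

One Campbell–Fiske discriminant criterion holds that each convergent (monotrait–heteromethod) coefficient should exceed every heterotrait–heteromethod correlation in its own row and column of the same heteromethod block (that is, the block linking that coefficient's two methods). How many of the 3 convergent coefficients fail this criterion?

Checking each validity diagonal entry against its comparison values:
Rum (methods 1·2): 0.49 vs {0.37, 0.35, 0.40, 0.24} → pass.
Bur (methods 1·2): 0.55 vs {0.35, 0.37, 0.17, 0.15} → pass.
Aut (methods 1·2): 0.47 vs {0.24, 0.40, 0.15, 0.17} → pass.
0 of 3 fail.

0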